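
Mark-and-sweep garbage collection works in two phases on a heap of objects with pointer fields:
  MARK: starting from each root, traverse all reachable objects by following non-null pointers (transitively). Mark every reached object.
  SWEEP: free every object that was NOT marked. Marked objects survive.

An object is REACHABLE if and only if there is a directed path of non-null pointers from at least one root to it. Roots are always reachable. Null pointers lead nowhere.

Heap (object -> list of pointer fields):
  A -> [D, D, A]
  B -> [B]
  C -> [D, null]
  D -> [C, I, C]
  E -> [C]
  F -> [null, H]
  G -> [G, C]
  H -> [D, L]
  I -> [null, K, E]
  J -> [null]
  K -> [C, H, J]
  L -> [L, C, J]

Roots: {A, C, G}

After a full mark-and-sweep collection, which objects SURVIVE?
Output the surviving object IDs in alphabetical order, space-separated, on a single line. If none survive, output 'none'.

Roots: A C G
Mark A: refs=D D A, marked=A
Mark C: refs=D null, marked=A C
Mark G: refs=G C, marked=A C G
Mark D: refs=C I C, marked=A C D G
Mark I: refs=null K E, marked=A C D G I
Mark K: refs=C H J, marked=A C D G I K
Mark E: refs=C, marked=A C D E G I K
Mark H: refs=D L, marked=A C D E G H I K
Mark J: refs=null, marked=A C D E G H I J K
Mark L: refs=L C J, marked=A C D E G H I J K L
Unmarked (collected): B F

Answer: A C D E G H I J K L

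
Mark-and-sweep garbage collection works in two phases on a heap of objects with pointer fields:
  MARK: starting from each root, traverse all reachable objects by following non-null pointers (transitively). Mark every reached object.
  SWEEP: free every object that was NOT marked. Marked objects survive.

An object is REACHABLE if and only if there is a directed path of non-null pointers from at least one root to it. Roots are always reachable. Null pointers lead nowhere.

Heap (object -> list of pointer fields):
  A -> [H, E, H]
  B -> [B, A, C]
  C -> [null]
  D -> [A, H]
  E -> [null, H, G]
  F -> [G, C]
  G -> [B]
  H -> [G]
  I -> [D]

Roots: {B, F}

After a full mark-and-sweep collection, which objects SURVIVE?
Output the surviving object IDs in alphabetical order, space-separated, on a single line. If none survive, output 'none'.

Answer: A B C E F G H

Derivation:
Roots: B F
Mark B: refs=B A C, marked=B
Mark F: refs=G C, marked=B F
Mark A: refs=H E H, marked=A B F
Mark C: refs=null, marked=A B C F
Mark G: refs=B, marked=A B C F G
Mark H: refs=G, marked=A B C F G H
Mark E: refs=null H G, marked=A B C E F G H
Unmarked (collected): D I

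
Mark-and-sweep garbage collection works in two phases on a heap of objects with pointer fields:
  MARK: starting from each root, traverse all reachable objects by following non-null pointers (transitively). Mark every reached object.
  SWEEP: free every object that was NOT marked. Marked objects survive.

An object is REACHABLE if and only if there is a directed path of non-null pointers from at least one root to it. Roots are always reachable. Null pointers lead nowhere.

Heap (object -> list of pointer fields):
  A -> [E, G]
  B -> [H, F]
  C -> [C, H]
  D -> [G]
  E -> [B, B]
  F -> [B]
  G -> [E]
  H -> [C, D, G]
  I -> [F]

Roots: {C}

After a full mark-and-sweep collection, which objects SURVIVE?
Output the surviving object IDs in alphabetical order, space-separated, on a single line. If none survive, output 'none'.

Roots: C
Mark C: refs=C H, marked=C
Mark H: refs=C D G, marked=C H
Mark D: refs=G, marked=C D H
Mark G: refs=E, marked=C D G H
Mark E: refs=B B, marked=C D E G H
Mark B: refs=H F, marked=B C D E G H
Mark F: refs=B, marked=B C D E F G H
Unmarked (collected): A I

Answer: B C D E F G H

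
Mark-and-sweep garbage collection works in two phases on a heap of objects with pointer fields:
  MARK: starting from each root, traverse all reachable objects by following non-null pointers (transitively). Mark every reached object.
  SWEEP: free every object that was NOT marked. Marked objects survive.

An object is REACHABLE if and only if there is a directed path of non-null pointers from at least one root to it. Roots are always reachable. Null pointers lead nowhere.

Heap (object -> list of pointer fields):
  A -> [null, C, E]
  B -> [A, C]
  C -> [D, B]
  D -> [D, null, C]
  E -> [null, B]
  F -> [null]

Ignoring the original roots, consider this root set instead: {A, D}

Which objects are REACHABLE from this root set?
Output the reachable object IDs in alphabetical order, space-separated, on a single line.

Roots: A D
Mark A: refs=null C E, marked=A
Mark D: refs=D null C, marked=A D
Mark C: refs=D B, marked=A C D
Mark E: refs=null B, marked=A C D E
Mark B: refs=A C, marked=A B C D E
Unmarked (collected): F

Answer: A B C D E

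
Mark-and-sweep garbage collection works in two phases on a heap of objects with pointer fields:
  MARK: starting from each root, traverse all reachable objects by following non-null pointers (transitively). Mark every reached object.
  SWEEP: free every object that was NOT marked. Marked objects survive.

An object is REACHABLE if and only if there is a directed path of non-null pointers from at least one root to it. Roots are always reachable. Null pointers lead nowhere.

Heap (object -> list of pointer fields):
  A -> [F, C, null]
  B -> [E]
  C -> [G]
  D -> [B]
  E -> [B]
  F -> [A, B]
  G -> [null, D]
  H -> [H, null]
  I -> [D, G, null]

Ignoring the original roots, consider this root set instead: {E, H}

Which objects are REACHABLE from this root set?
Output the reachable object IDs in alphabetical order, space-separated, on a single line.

Answer: B E H

Derivation:
Roots: E H
Mark E: refs=B, marked=E
Mark H: refs=H null, marked=E H
Mark B: refs=E, marked=B E H
Unmarked (collected): A C D F G I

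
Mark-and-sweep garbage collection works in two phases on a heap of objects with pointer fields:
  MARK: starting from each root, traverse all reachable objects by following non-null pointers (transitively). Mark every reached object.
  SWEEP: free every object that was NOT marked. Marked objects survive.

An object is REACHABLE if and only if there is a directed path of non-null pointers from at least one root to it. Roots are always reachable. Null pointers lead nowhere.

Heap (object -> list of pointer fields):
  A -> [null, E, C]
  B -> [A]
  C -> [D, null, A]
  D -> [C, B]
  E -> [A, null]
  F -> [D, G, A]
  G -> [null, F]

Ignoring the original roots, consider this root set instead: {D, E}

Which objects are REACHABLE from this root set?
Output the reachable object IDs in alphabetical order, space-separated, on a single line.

Answer: A B C D E

Derivation:
Roots: D E
Mark D: refs=C B, marked=D
Mark E: refs=A null, marked=D E
Mark C: refs=D null A, marked=C D E
Mark B: refs=A, marked=B C D E
Mark A: refs=null E C, marked=A B C D E
Unmarked (collected): F G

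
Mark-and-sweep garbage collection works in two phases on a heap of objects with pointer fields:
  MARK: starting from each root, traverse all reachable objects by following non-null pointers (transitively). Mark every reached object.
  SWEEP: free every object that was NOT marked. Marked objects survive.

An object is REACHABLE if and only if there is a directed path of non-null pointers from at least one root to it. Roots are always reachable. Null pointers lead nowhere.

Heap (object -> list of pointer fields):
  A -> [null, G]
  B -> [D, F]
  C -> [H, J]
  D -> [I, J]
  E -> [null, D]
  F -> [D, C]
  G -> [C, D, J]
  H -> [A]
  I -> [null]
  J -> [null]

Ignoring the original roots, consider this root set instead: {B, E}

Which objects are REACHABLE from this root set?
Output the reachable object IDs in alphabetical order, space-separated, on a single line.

Answer: A B C D E F G H I J

Derivation:
Roots: B E
Mark B: refs=D F, marked=B
Mark E: refs=null D, marked=B E
Mark D: refs=I J, marked=B D E
Mark F: refs=D C, marked=B D E F
Mark I: refs=null, marked=B D E F I
Mark J: refs=null, marked=B D E F I J
Mark C: refs=H J, marked=B C D E F I J
Mark H: refs=A, marked=B C D E F H I J
Mark A: refs=null G, marked=A B C D E F H I J
Mark G: refs=C D J, marked=A B C D E F G H I J
Unmarked (collected): (none)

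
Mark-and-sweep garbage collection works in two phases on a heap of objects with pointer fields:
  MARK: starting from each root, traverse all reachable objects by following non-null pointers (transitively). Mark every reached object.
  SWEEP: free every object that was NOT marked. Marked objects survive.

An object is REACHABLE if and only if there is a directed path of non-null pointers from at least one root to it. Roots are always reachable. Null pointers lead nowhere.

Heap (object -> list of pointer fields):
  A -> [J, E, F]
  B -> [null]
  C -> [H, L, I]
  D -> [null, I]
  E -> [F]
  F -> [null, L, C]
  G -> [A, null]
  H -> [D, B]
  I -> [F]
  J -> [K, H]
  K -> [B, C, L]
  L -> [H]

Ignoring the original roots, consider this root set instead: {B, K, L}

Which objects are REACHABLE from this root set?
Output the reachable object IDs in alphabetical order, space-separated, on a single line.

Answer: B C D F H I K L

Derivation:
Roots: B K L
Mark B: refs=null, marked=B
Mark K: refs=B C L, marked=B K
Mark L: refs=H, marked=B K L
Mark C: refs=H L I, marked=B C K L
Mark H: refs=D B, marked=B C H K L
Mark I: refs=F, marked=B C H I K L
Mark D: refs=null I, marked=B C D H I K L
Mark F: refs=null L C, marked=B C D F H I K L
Unmarked (collected): A E G J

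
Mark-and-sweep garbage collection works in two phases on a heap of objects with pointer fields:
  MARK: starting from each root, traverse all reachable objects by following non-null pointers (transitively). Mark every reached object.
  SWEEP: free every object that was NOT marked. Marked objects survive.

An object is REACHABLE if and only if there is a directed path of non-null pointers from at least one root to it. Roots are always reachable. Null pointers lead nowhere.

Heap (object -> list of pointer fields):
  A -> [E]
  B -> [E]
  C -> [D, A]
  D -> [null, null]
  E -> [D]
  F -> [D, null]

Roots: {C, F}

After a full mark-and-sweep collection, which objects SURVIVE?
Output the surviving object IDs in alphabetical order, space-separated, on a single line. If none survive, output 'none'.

Answer: A C D E F

Derivation:
Roots: C F
Mark C: refs=D A, marked=C
Mark F: refs=D null, marked=C F
Mark D: refs=null null, marked=C D F
Mark A: refs=E, marked=A C D F
Mark E: refs=D, marked=A C D E F
Unmarked (collected): B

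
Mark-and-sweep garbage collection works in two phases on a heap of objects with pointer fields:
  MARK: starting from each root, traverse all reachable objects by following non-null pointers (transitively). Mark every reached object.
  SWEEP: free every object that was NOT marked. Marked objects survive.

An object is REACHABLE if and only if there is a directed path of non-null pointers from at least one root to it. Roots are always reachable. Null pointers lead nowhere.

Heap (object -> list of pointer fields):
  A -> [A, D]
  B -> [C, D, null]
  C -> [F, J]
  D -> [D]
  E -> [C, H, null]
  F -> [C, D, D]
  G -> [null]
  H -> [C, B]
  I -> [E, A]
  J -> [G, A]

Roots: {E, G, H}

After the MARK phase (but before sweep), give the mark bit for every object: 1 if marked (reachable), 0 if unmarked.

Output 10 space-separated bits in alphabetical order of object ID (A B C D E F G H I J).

Roots: E G H
Mark E: refs=C H null, marked=E
Mark G: refs=null, marked=E G
Mark H: refs=C B, marked=E G H
Mark C: refs=F J, marked=C E G H
Mark B: refs=C D null, marked=B C E G H
Mark F: refs=C D D, marked=B C E F G H
Mark J: refs=G A, marked=B C E F G H J
Mark D: refs=D, marked=B C D E F G H J
Mark A: refs=A D, marked=A B C D E F G H J
Unmarked (collected): I

Answer: 1 1 1 1 1 1 1 1 0 1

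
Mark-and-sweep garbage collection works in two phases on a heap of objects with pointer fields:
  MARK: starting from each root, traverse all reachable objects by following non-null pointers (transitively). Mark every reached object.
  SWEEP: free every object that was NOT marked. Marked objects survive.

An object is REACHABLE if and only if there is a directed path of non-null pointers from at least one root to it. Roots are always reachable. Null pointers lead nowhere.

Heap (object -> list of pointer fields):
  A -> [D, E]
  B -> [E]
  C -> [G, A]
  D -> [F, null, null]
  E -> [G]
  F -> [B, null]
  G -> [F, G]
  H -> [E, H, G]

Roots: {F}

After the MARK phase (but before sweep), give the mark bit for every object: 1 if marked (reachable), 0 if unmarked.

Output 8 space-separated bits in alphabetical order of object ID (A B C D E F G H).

Roots: F
Mark F: refs=B null, marked=F
Mark B: refs=E, marked=B F
Mark E: refs=G, marked=B E F
Mark G: refs=F G, marked=B E F G
Unmarked (collected): A C D H

Answer: 0 1 0 0 1 1 1 0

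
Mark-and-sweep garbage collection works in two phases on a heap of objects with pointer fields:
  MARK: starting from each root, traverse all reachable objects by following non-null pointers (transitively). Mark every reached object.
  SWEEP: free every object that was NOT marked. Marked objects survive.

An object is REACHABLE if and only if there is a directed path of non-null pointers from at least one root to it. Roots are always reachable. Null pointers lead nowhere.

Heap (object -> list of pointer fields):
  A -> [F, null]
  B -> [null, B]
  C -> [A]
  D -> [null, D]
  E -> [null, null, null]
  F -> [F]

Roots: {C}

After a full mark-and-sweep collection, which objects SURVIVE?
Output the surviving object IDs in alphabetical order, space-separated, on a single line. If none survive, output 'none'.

Answer: A C F

Derivation:
Roots: C
Mark C: refs=A, marked=C
Mark A: refs=F null, marked=A C
Mark F: refs=F, marked=A C F
Unmarked (collected): B D E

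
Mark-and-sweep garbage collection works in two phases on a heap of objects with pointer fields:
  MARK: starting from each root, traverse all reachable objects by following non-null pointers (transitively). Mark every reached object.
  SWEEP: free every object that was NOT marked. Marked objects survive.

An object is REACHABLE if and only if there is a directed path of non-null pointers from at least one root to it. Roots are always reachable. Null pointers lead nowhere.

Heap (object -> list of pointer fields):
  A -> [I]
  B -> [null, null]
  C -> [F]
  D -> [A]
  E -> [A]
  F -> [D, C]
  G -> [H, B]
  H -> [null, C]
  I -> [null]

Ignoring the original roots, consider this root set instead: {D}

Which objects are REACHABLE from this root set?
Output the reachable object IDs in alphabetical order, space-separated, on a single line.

Answer: A D I

Derivation:
Roots: D
Mark D: refs=A, marked=D
Mark A: refs=I, marked=A D
Mark I: refs=null, marked=A D I
Unmarked (collected): B C E F G H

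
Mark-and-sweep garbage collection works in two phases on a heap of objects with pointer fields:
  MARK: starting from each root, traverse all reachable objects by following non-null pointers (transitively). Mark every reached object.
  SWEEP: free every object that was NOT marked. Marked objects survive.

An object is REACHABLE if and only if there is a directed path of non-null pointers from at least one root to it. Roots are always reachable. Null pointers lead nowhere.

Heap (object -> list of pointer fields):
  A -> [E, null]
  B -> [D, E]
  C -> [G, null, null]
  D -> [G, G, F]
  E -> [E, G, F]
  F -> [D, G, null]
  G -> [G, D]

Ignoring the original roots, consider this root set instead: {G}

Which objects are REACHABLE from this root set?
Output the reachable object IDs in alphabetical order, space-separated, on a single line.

Answer: D F G

Derivation:
Roots: G
Mark G: refs=G D, marked=G
Mark D: refs=G G F, marked=D G
Mark F: refs=D G null, marked=D F G
Unmarked (collected): A B C E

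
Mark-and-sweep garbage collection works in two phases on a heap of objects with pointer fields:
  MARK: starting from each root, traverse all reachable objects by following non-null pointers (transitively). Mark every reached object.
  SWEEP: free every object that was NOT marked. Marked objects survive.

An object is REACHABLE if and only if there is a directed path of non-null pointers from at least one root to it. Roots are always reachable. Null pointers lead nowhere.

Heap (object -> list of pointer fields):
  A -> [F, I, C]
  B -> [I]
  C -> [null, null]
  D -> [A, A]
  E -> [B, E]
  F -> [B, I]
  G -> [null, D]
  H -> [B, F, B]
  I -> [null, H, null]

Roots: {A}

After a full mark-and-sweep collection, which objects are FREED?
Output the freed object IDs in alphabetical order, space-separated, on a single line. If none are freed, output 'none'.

Roots: A
Mark A: refs=F I C, marked=A
Mark F: refs=B I, marked=A F
Mark I: refs=null H null, marked=A F I
Mark C: refs=null null, marked=A C F I
Mark B: refs=I, marked=A B C F I
Mark H: refs=B F B, marked=A B C F H I
Unmarked (collected): D E G

Answer: D E G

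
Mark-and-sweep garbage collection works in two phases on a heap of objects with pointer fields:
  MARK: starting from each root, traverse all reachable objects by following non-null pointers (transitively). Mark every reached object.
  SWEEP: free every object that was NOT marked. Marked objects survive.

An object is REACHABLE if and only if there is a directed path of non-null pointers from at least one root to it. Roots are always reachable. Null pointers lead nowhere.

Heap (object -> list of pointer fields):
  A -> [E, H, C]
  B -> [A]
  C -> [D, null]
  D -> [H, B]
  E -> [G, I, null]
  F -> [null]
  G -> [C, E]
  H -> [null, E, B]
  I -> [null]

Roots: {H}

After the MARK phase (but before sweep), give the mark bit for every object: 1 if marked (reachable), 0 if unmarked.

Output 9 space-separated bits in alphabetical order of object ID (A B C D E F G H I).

Roots: H
Mark H: refs=null E B, marked=H
Mark E: refs=G I null, marked=E H
Mark B: refs=A, marked=B E H
Mark G: refs=C E, marked=B E G H
Mark I: refs=null, marked=B E G H I
Mark A: refs=E H C, marked=A B E G H I
Mark C: refs=D null, marked=A B C E G H I
Mark D: refs=H B, marked=A B C D E G H I
Unmarked (collected): F

Answer: 1 1 1 1 1 0 1 1 1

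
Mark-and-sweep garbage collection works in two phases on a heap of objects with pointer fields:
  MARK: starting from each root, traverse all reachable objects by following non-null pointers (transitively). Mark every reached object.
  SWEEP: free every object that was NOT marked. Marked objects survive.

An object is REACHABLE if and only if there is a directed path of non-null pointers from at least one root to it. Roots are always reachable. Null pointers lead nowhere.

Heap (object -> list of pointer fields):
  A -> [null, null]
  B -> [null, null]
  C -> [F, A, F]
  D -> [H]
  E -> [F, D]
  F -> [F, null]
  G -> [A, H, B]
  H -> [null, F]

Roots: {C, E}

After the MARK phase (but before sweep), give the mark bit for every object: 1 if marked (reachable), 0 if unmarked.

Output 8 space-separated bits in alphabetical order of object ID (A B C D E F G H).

Answer: 1 0 1 1 1 1 0 1

Derivation:
Roots: C E
Mark C: refs=F A F, marked=C
Mark E: refs=F D, marked=C E
Mark F: refs=F null, marked=C E F
Mark A: refs=null null, marked=A C E F
Mark D: refs=H, marked=A C D E F
Mark H: refs=null F, marked=A C D E F H
Unmarked (collected): B G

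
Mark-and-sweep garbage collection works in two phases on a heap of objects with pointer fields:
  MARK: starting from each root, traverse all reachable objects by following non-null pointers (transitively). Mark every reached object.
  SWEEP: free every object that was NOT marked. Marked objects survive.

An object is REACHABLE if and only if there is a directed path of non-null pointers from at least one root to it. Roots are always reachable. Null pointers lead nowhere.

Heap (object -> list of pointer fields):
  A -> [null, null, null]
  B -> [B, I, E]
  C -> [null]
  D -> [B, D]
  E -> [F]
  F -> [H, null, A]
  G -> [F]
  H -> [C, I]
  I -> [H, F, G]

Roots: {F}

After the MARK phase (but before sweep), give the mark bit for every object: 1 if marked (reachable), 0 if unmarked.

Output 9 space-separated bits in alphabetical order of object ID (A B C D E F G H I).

Roots: F
Mark F: refs=H null A, marked=F
Mark H: refs=C I, marked=F H
Mark A: refs=null null null, marked=A F H
Mark C: refs=null, marked=A C F H
Mark I: refs=H F G, marked=A C F H I
Mark G: refs=F, marked=A C F G H I
Unmarked (collected): B D E

Answer: 1 0 1 0 0 1 1 1 1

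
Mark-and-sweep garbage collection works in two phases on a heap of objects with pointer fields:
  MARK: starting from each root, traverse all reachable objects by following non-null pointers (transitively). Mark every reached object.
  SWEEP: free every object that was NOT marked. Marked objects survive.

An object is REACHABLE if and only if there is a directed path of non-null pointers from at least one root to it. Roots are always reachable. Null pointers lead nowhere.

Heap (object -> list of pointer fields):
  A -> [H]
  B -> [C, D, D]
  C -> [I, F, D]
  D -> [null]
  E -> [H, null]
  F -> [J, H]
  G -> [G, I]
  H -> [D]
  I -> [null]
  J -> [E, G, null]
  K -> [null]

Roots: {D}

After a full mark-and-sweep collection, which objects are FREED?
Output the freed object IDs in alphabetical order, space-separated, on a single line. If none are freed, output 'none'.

Roots: D
Mark D: refs=null, marked=D
Unmarked (collected): A B C E F G H I J K

Answer: A B C E F G H I J K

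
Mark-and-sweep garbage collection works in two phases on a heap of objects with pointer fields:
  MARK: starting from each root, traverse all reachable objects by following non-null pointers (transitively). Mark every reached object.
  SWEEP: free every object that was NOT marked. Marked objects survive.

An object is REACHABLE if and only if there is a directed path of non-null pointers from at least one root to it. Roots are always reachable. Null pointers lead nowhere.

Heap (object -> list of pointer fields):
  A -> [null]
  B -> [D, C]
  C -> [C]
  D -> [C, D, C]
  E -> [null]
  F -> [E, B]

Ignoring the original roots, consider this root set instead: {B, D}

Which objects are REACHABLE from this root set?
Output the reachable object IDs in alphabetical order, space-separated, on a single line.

Answer: B C D

Derivation:
Roots: B D
Mark B: refs=D C, marked=B
Mark D: refs=C D C, marked=B D
Mark C: refs=C, marked=B C D
Unmarked (collected): A E F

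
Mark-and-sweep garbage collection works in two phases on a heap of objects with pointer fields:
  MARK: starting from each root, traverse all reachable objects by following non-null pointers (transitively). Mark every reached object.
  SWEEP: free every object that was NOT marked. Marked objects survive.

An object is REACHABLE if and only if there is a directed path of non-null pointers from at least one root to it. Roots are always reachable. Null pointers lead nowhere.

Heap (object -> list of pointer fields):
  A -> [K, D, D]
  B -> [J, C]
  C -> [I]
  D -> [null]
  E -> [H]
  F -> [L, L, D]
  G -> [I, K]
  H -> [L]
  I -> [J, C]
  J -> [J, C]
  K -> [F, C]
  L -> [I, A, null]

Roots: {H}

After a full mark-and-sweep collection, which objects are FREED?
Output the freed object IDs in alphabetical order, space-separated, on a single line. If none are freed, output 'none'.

Roots: H
Mark H: refs=L, marked=H
Mark L: refs=I A null, marked=H L
Mark I: refs=J C, marked=H I L
Mark A: refs=K D D, marked=A H I L
Mark J: refs=J C, marked=A H I J L
Mark C: refs=I, marked=A C H I J L
Mark K: refs=F C, marked=A C H I J K L
Mark D: refs=null, marked=A C D H I J K L
Mark F: refs=L L D, marked=A C D F H I J K L
Unmarked (collected): B E G

Answer: B E G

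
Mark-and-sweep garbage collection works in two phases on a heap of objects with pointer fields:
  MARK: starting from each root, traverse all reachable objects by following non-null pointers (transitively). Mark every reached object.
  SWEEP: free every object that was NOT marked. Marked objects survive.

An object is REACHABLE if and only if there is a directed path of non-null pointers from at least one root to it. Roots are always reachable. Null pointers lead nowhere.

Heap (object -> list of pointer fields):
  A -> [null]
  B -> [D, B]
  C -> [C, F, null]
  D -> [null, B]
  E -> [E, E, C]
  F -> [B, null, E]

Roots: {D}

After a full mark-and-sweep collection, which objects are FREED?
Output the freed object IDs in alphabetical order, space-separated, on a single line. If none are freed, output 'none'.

Roots: D
Mark D: refs=null B, marked=D
Mark B: refs=D B, marked=B D
Unmarked (collected): A C E F

Answer: A C E F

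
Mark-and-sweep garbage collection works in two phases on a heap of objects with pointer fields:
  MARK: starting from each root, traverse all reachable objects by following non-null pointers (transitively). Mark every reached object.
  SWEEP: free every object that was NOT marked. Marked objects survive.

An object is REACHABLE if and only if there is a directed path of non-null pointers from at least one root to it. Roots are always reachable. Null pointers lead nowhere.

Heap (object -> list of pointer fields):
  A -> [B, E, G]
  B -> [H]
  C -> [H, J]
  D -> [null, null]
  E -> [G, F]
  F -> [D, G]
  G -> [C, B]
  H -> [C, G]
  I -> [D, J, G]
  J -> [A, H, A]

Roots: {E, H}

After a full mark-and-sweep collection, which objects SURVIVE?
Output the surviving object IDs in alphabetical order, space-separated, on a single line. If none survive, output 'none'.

Answer: A B C D E F G H J

Derivation:
Roots: E H
Mark E: refs=G F, marked=E
Mark H: refs=C G, marked=E H
Mark G: refs=C B, marked=E G H
Mark F: refs=D G, marked=E F G H
Mark C: refs=H J, marked=C E F G H
Mark B: refs=H, marked=B C E F G H
Mark D: refs=null null, marked=B C D E F G H
Mark J: refs=A H A, marked=B C D E F G H J
Mark A: refs=B E G, marked=A B C D E F G H J
Unmarked (collected): I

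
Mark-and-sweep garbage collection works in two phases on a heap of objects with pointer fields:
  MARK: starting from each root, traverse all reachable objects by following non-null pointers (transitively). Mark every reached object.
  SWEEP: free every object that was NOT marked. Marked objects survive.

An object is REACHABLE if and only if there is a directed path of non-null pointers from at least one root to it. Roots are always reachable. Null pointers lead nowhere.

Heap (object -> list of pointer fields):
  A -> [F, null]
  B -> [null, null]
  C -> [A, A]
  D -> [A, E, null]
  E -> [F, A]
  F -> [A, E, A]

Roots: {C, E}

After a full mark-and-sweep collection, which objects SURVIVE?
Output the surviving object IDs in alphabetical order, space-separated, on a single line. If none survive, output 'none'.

Roots: C E
Mark C: refs=A A, marked=C
Mark E: refs=F A, marked=C E
Mark A: refs=F null, marked=A C E
Mark F: refs=A E A, marked=A C E F
Unmarked (collected): B D

Answer: A C E F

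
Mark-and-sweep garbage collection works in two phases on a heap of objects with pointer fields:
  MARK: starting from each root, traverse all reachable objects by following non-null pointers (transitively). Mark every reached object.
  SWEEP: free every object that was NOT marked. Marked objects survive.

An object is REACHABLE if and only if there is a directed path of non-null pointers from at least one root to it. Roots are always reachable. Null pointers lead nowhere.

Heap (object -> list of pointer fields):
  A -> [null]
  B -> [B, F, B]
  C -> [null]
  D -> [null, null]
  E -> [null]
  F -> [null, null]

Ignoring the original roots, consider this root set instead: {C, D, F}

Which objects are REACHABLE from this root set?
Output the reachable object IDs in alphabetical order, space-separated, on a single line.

Answer: C D F

Derivation:
Roots: C D F
Mark C: refs=null, marked=C
Mark D: refs=null null, marked=C D
Mark F: refs=null null, marked=C D F
Unmarked (collected): A B E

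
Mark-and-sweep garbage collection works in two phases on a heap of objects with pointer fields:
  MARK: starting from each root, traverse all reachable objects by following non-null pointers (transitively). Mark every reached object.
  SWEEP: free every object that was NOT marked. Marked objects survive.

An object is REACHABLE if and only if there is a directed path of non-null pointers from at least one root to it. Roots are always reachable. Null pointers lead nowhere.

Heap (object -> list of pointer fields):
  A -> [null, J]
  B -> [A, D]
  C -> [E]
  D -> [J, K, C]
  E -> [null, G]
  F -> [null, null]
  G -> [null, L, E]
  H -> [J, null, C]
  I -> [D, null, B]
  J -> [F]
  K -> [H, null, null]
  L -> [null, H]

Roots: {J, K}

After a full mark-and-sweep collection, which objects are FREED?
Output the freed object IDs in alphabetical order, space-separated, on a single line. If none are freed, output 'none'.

Roots: J K
Mark J: refs=F, marked=J
Mark K: refs=H null null, marked=J K
Mark F: refs=null null, marked=F J K
Mark H: refs=J null C, marked=F H J K
Mark C: refs=E, marked=C F H J K
Mark E: refs=null G, marked=C E F H J K
Mark G: refs=null L E, marked=C E F G H J K
Mark L: refs=null H, marked=C E F G H J K L
Unmarked (collected): A B D I

Answer: A B D I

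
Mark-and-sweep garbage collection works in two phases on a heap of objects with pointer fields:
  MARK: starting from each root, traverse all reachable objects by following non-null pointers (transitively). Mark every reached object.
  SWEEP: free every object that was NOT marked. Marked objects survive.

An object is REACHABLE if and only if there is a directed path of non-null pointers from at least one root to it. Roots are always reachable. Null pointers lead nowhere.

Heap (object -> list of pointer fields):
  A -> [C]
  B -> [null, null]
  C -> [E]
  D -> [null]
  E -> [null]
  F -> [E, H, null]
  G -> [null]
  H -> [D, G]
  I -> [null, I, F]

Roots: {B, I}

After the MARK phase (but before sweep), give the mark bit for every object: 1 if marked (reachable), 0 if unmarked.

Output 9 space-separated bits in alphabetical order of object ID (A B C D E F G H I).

Answer: 0 1 0 1 1 1 1 1 1

Derivation:
Roots: B I
Mark B: refs=null null, marked=B
Mark I: refs=null I F, marked=B I
Mark F: refs=E H null, marked=B F I
Mark E: refs=null, marked=B E F I
Mark H: refs=D G, marked=B E F H I
Mark D: refs=null, marked=B D E F H I
Mark G: refs=null, marked=B D E F G H I
Unmarked (collected): A C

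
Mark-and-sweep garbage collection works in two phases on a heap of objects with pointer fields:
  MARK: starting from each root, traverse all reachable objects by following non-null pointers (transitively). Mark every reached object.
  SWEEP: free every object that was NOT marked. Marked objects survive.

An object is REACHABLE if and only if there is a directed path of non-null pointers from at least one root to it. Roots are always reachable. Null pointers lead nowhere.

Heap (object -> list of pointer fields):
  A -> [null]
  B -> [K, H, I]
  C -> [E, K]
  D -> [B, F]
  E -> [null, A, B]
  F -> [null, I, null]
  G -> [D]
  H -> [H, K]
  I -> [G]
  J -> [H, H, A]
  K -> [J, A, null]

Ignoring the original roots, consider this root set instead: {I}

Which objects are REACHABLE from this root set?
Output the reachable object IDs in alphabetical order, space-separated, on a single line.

Answer: A B D F G H I J K

Derivation:
Roots: I
Mark I: refs=G, marked=I
Mark G: refs=D, marked=G I
Mark D: refs=B F, marked=D G I
Mark B: refs=K H I, marked=B D G I
Mark F: refs=null I null, marked=B D F G I
Mark K: refs=J A null, marked=B D F G I K
Mark H: refs=H K, marked=B D F G H I K
Mark J: refs=H H A, marked=B D F G H I J K
Mark A: refs=null, marked=A B D F G H I J K
Unmarked (collected): C E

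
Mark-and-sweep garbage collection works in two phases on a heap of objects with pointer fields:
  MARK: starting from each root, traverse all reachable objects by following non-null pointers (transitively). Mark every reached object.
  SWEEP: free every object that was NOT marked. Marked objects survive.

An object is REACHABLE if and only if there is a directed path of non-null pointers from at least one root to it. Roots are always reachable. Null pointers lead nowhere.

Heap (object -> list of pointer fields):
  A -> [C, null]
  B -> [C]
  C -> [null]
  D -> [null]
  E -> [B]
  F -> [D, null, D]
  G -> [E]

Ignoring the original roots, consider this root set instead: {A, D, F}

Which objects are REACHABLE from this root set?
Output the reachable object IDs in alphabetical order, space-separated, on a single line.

Roots: A D F
Mark A: refs=C null, marked=A
Mark D: refs=null, marked=A D
Mark F: refs=D null D, marked=A D F
Mark C: refs=null, marked=A C D F
Unmarked (collected): B E G

Answer: A C D F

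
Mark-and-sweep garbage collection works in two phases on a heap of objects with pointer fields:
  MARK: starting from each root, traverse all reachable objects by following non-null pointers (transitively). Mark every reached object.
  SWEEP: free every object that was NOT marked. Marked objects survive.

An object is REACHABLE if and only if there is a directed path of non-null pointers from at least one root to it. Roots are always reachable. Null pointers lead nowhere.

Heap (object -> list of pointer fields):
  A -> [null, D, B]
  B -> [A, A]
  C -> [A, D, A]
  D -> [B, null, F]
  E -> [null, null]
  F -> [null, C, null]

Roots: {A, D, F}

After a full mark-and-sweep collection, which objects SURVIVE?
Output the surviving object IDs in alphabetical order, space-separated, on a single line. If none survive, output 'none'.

Roots: A D F
Mark A: refs=null D B, marked=A
Mark D: refs=B null F, marked=A D
Mark F: refs=null C null, marked=A D F
Mark B: refs=A A, marked=A B D F
Mark C: refs=A D A, marked=A B C D F
Unmarked (collected): E

Answer: A B C D F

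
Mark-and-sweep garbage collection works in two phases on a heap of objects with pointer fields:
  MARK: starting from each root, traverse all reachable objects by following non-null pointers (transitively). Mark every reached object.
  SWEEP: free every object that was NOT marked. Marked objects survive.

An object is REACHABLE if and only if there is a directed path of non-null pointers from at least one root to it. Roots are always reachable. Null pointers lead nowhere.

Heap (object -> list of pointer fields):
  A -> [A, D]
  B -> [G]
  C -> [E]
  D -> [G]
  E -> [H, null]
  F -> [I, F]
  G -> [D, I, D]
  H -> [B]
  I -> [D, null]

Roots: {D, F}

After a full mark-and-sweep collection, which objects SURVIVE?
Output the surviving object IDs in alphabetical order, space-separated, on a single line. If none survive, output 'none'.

Answer: D F G I

Derivation:
Roots: D F
Mark D: refs=G, marked=D
Mark F: refs=I F, marked=D F
Mark G: refs=D I D, marked=D F G
Mark I: refs=D null, marked=D F G I
Unmarked (collected): A B C E H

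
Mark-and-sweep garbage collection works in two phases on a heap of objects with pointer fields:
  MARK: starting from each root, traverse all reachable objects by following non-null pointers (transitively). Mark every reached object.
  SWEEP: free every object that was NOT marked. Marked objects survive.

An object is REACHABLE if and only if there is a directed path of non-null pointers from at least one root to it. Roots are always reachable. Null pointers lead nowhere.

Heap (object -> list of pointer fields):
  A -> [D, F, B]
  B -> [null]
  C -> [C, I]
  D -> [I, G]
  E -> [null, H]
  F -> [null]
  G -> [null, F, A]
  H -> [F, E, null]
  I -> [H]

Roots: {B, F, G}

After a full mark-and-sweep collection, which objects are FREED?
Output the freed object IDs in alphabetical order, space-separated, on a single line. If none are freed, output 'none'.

Answer: C

Derivation:
Roots: B F G
Mark B: refs=null, marked=B
Mark F: refs=null, marked=B F
Mark G: refs=null F A, marked=B F G
Mark A: refs=D F B, marked=A B F G
Mark D: refs=I G, marked=A B D F G
Mark I: refs=H, marked=A B D F G I
Mark H: refs=F E null, marked=A B D F G H I
Mark E: refs=null H, marked=A B D E F G H I
Unmarked (collected): C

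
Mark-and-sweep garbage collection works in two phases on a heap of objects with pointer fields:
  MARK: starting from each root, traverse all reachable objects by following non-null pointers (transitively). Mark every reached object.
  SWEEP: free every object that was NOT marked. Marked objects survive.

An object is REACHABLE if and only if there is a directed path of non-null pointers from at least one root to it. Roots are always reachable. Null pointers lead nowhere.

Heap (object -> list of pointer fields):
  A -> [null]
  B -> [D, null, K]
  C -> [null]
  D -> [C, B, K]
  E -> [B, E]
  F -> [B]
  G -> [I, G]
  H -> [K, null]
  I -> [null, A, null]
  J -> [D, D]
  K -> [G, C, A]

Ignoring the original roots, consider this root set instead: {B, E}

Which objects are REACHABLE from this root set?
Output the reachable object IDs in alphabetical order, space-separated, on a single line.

Roots: B E
Mark B: refs=D null K, marked=B
Mark E: refs=B E, marked=B E
Mark D: refs=C B K, marked=B D E
Mark K: refs=G C A, marked=B D E K
Mark C: refs=null, marked=B C D E K
Mark G: refs=I G, marked=B C D E G K
Mark A: refs=null, marked=A B C D E G K
Mark I: refs=null A null, marked=A B C D E G I K
Unmarked (collected): F H J

Answer: A B C D E G I K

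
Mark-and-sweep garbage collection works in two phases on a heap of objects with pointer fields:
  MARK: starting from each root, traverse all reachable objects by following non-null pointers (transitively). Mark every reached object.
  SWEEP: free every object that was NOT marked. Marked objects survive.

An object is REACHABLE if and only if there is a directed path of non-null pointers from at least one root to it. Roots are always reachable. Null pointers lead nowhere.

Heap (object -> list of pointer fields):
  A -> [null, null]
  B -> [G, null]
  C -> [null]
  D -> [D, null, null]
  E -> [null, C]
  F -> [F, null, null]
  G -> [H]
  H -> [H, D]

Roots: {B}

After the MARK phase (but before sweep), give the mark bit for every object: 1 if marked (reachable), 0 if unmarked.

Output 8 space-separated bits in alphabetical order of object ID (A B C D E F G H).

Roots: B
Mark B: refs=G null, marked=B
Mark G: refs=H, marked=B G
Mark H: refs=H D, marked=B G H
Mark D: refs=D null null, marked=B D G H
Unmarked (collected): A C E F

Answer: 0 1 0 1 0 0 1 1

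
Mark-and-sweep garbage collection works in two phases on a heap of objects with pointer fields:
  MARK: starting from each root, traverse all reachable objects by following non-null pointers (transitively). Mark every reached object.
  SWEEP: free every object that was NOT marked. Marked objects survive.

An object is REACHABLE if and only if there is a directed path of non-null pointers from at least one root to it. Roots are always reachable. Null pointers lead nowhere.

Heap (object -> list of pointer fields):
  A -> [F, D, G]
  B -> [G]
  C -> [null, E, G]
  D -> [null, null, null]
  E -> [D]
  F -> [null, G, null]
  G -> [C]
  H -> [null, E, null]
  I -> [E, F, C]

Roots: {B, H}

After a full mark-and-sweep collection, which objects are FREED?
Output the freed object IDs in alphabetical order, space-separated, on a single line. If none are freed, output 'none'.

Roots: B H
Mark B: refs=G, marked=B
Mark H: refs=null E null, marked=B H
Mark G: refs=C, marked=B G H
Mark E: refs=D, marked=B E G H
Mark C: refs=null E G, marked=B C E G H
Mark D: refs=null null null, marked=B C D E G H
Unmarked (collected): A F I

Answer: A F I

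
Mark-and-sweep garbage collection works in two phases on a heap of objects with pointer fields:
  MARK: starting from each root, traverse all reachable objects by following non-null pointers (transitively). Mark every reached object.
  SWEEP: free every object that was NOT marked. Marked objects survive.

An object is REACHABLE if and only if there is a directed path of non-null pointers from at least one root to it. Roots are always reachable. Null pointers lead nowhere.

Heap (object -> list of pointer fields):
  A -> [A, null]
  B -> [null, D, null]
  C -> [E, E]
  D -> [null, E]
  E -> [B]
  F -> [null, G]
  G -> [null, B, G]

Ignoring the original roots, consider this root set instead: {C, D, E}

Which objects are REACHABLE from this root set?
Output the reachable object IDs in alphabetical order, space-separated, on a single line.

Roots: C D E
Mark C: refs=E E, marked=C
Mark D: refs=null E, marked=C D
Mark E: refs=B, marked=C D E
Mark B: refs=null D null, marked=B C D E
Unmarked (collected): A F G

Answer: B C D E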